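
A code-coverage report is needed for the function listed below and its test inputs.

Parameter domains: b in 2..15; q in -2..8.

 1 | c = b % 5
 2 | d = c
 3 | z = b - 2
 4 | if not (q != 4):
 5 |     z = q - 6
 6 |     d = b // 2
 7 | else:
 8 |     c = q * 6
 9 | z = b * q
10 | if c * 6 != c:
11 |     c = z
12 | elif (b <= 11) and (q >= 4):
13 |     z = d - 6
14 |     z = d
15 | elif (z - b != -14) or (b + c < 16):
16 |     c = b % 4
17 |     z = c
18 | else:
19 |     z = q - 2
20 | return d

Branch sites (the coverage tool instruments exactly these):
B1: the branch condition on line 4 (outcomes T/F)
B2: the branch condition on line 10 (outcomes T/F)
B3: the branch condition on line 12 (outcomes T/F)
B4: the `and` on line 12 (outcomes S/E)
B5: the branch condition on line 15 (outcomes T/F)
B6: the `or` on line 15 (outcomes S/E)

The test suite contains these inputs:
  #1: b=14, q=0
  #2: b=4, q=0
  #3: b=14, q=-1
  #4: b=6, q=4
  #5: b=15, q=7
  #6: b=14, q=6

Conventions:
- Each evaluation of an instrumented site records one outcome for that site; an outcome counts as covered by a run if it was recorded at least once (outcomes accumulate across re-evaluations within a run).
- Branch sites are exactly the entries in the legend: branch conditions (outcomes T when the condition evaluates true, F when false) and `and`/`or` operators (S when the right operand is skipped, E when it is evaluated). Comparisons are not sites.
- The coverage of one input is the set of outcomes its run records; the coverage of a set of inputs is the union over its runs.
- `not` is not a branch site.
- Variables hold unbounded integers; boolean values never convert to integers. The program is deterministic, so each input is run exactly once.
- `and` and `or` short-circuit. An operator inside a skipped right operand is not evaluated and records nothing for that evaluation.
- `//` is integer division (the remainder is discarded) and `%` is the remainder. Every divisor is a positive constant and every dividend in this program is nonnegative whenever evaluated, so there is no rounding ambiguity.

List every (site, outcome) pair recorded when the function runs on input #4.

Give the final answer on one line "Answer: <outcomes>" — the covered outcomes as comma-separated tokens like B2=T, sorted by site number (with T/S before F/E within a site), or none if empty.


Simulating input #4 (b=6, q=4) step by step:
  B1->T, B2->T
collecting distinct outcomes: B1=T, B2=T
Answer: B1=T, B2=T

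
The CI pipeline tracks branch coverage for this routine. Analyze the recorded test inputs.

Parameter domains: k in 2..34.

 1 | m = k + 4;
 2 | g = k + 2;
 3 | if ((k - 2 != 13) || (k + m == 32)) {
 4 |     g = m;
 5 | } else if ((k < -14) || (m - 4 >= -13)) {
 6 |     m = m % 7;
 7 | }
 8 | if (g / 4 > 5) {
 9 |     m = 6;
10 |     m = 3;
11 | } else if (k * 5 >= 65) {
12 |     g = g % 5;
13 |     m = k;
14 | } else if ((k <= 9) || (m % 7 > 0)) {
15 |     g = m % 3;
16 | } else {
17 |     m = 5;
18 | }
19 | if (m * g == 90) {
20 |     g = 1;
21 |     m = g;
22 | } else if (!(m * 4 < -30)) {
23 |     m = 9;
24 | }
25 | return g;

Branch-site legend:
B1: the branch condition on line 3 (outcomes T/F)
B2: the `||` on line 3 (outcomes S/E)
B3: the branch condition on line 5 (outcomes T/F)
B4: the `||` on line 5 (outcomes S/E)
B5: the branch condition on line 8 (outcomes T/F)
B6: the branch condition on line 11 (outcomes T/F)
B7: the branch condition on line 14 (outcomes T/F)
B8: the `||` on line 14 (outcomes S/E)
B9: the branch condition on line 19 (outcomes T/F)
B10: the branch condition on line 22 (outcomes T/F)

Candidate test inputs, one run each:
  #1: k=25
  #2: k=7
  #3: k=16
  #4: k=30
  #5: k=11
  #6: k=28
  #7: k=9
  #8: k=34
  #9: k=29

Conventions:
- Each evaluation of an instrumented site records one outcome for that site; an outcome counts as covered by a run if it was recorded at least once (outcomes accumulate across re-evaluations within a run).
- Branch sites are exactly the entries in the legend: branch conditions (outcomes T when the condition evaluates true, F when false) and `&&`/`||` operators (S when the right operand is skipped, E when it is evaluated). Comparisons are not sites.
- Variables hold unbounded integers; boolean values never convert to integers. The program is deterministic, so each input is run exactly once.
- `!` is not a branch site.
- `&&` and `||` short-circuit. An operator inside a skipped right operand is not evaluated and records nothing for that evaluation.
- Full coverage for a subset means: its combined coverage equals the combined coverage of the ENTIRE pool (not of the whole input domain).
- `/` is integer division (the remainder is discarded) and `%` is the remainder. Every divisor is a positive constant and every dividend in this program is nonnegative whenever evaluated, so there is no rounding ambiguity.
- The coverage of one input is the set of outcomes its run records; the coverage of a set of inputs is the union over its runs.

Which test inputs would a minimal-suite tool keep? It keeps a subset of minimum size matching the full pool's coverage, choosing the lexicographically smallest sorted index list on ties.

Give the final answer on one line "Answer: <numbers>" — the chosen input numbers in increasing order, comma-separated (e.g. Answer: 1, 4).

test 1 (k=25) hits B1=T, B2=S, B5=T, B9=F, B10=T
test 2 (k=7) hits B1=T, B2=S, B5=F, B6=F, B7=T, B8=S, B9=F, B10=T
test 3 (k=16) hits B1=T, B2=S, B5=F, B6=T, B9=F, B10=T
test 4 (k=30) hits B1=T, B2=S, B5=T, B9=F, B10=T
test 5 (k=11) hits B1=T, B2=S, B5=F, B6=F, B7=T, B8=E, B9=F, B10=T
test 6 (k=28) hits B1=T, B2=S, B5=T, B9=F, B10=T
test 7 (k=9) hits B1=T, B2=S, B5=F, B6=F, B7=T, B8=S, B9=F, B10=T
test 8 (k=34) hits B1=T, B2=S, B5=T, B9=F, B10=T
test 9 (k=29) hits B1=T, B2=S, B5=T, B9=F, B10=T
together the pool reaches 11 outcomes: B1=T, B2=S, B5=T, B5=F, B6=T, B6=F, B7=T, B8=S, B8=E, B9=F, B10=T
no size-1 subset reaches all 11 outcomes (best union: 8/11)
no size-2 subset reaches all 11 outcomes (best union: 9/11)
no size-3 subset reaches all 11 outcomes (best union: 10/11)
the canonical winner is {1, 2, 3, 5}: size 4, full 11-outcome coverage, earliest index list among size-4 covers

Answer: 1, 2, 3, 5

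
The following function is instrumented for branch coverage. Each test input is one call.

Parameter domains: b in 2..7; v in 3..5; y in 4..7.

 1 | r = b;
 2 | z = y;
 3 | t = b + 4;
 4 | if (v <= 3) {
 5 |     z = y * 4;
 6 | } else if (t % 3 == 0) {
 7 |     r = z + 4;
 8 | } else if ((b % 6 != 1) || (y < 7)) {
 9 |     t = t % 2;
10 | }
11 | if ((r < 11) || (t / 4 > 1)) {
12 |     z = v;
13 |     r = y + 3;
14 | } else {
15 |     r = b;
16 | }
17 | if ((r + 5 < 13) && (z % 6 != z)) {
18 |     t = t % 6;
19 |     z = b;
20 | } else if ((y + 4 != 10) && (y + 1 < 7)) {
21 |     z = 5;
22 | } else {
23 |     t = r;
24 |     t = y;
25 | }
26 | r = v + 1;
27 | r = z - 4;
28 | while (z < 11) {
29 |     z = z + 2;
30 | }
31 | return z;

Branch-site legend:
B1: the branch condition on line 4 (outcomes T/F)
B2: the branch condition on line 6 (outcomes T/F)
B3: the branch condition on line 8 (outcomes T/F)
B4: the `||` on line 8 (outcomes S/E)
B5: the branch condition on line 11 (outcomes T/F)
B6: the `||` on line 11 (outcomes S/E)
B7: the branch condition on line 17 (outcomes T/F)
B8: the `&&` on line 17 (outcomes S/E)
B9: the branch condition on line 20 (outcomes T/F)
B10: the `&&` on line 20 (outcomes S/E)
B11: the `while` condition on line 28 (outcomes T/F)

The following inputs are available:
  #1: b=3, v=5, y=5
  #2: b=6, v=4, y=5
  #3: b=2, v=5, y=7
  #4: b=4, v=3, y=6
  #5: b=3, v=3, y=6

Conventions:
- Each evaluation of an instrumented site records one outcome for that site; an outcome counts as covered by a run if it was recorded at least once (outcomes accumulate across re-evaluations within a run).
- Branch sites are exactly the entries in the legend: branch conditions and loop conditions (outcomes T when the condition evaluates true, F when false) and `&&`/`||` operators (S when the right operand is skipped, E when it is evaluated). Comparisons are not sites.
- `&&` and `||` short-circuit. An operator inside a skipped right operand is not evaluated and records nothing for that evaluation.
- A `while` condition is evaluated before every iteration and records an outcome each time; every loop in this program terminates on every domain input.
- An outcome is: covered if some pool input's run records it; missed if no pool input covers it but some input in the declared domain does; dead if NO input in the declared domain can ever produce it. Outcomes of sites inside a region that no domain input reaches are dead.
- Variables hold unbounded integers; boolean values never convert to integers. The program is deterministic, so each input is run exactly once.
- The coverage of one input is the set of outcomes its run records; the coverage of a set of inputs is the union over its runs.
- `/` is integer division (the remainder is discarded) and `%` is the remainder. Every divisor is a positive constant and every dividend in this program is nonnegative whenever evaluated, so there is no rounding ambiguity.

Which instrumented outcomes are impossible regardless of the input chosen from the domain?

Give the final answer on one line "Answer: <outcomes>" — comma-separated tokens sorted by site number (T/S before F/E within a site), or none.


exhaustive pass over the 72-input domain:
  reachable outcomes have witnesses, e.g. B1=T (e.g. b=2, v=3, y=4), B1=F (e.g. b=2, v=4, y=4), B2=T (e.g. b=2, v=4, y=4), B2=F (e.g. b=3, v=4, y=4)
Answer: none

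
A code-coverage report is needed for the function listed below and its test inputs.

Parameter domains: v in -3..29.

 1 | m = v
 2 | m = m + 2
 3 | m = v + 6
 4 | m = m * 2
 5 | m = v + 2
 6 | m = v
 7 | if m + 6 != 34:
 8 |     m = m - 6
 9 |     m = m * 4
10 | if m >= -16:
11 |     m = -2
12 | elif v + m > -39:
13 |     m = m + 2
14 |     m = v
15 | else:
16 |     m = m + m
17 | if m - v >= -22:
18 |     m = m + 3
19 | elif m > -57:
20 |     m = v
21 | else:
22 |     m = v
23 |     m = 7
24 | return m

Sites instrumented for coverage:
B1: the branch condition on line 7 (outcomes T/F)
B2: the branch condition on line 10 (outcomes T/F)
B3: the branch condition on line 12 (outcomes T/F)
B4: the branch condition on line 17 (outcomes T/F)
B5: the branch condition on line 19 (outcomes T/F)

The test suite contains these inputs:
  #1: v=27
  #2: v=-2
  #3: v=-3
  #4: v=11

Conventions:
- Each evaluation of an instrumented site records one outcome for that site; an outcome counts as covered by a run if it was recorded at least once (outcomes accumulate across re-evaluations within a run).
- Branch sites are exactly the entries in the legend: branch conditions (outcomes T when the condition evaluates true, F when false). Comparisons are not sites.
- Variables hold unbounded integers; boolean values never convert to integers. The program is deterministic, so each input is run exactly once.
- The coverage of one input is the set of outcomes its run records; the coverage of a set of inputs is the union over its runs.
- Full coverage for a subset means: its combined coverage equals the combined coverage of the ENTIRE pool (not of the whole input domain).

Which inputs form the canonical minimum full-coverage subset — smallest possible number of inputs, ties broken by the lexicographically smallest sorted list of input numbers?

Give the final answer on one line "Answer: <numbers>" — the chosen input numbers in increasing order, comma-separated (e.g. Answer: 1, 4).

input #1 (v=27): events B1->T, B2->T, B4->F, B5->T; covers B1=T, B2=T, B4=F, B5=T
input #2 (v=-2): events B1->T, B2->F, B3->T, B4->T; covers B1=T, B2=F, B3=T, B4=T
input #3 (v=-3): events B1->T, B2->F, B3->F, B4->F, B5->F; covers B1=T, B2=F, B3=F, B4=F, B5=F
input #4 (v=11): events B1->T, B2->T, B4->T; covers B1=T, B2=T, B4=T
pool-wide coverage (9 outcomes): B1=T, B2=T, B2=F, B3=T, B3=F, B4=T, B4=F, B5=T, B5=F
checked all size-1 subsets: none covers 9 outcomes (max 5/9)
checked all size-2 subsets: none covers 9 outcomes (max 7/9)
size 3: inputs {1, 2, 3} cover all 9 outcomes, and no lexicographically smaller subset of this size does

Answer: 1, 2, 3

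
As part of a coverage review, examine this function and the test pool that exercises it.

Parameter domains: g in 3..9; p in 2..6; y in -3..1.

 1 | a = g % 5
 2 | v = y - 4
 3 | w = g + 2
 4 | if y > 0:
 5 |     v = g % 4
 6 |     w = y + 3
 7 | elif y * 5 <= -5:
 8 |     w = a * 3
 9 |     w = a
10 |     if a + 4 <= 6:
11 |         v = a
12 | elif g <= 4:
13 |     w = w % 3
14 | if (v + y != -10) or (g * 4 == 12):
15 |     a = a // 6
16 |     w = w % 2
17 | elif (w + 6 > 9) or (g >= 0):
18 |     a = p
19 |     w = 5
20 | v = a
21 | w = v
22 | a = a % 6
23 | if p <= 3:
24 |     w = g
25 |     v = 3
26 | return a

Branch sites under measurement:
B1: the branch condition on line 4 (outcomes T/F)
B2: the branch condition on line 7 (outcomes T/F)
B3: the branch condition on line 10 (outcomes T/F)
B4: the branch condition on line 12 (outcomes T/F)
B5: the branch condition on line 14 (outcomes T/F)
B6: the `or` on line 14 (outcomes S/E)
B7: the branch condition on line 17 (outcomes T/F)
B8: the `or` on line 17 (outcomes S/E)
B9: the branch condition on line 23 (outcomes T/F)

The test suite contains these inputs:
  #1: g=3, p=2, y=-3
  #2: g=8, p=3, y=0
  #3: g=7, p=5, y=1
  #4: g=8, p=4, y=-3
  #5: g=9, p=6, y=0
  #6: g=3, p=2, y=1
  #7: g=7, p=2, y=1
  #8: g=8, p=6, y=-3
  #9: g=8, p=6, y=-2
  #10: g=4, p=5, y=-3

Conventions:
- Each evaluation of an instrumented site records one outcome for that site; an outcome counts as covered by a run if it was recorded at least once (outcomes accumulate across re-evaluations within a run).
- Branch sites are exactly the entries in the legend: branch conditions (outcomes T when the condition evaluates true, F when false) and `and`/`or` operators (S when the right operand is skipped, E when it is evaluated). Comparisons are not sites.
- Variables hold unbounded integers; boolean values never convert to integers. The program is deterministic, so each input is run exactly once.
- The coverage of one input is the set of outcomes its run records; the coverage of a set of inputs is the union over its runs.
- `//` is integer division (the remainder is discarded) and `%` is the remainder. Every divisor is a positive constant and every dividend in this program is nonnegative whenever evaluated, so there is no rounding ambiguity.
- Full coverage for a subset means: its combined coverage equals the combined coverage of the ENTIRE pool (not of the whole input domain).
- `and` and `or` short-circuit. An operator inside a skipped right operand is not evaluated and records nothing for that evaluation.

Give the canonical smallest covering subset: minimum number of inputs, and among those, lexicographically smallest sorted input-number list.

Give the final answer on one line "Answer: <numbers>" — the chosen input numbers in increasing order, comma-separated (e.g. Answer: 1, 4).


run #1 (g=3, p=2, y=-3) runs B1->F, B2->T, B3->F, B6->E, B5->T, B9->T; records B1=F, B2=T, B3=F, B5=T, B6=E, B9=T
run #2 (g=8, p=3, y=0) runs B1->F, B2->F, B4->F, B6->S, B5->T, B9->T; records B1=F, B2=F, B4=F, B5=T, B6=S, B9=T
run #3 (g=7, p=5, y=1) runs B1->T, B6->S, B5->T, B9->F; records B1=T, B5=T, B6=S, B9=F
run #4 (g=8, p=4, y=-3) runs B1->F, B2->T, B3->F, B6->E, B5->F, B8->E, B7->T, B9->F; records B1=F, B2=T, B3=F, B5=F, B6=E, B7=T, B8=E, B9=F
run #5 (g=9, p=6, y=0) runs B1->F, B2->F, B4->F, B6->S, B5->T, B9->F; records B1=F, B2=F, B4=F, B5=T, B6=S, B9=F
run #6 (g=3, p=2, y=1) runs B1->T, B6->S, B5->T, B9->T; records B1=T, B5=T, B6=S, B9=T
run #7 (g=7, p=2, y=1) runs B1->T, B6->S, B5->T, B9->T; records B1=T, B5=T, B6=S, B9=T
run #8 (g=8, p=6, y=-3) runs B1->F, B2->T, B3->F, B6->E, B5->F, B8->E, B7->T, B9->F; records B1=F, B2=T, B3=F, B5=F, B6=E, B7=T, B8=E, B9=F
run #9 (g=8, p=6, y=-2) runs B1->F, B2->T, B3->F, B6->S, B5->T, B9->F; records B1=F, B2=T, B3=F, B5=T, B6=S, B9=F
run #10 (g=4, p=5, y=-3) runs B1->F, B2->T, B3->F, B6->E, B5->F, B8->S, B7->T, B9->F; records B1=F, B2=T, B3=F, B5=F, B6=E, B7=T, B8=S, B9=F
pool-wide coverage (15 outcomes): B1=T, B1=F, B2=T, B2=F, B3=F, B4=F, B5=T, B5=F, B6=S, B6=E, B7=T, B8=S, B8=E, B9=T, B9=F
checked all size-1 subsets: none covers 15 outcomes (max 8/15)
checked all size-2 subsets: none covers 15 outcomes (max 13/15)
checked all size-3 subsets: none covers 15 outcomes (max 14/15)
at size 4, {2, 3, 4, 10} reaches all 15 outcomes; every lexicographically earlier size-4 subset fails
Answer: 2, 3, 4, 10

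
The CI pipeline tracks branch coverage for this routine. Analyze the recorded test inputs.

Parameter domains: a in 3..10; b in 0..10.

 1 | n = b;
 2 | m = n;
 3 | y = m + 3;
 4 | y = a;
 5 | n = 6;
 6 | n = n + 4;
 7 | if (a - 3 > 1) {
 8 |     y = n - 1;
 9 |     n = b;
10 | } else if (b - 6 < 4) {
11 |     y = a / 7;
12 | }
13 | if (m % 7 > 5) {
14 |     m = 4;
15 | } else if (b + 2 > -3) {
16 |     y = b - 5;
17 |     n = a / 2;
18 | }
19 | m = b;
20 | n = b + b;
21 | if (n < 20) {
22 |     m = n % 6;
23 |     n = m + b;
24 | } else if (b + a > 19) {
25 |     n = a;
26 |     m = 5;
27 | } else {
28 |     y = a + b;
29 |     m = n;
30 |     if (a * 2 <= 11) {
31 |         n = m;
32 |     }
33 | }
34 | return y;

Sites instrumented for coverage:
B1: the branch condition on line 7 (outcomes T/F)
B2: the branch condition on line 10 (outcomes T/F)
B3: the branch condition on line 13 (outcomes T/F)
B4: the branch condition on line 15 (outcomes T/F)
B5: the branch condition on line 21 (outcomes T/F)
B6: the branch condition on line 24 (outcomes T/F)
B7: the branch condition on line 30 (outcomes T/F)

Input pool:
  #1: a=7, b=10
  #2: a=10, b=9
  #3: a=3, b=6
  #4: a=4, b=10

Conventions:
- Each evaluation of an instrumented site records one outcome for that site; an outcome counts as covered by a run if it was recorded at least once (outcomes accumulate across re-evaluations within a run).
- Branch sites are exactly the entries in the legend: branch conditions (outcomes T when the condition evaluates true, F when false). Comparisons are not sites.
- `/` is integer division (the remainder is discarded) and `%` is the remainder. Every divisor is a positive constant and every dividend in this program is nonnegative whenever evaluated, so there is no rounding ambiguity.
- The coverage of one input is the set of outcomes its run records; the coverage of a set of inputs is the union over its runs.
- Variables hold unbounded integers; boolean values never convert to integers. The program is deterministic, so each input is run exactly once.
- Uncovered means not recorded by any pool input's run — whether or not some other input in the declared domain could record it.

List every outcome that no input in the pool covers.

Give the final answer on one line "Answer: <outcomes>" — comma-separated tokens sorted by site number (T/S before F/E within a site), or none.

input #1 (a=7, b=10): events B1->T, B3->F, B4->T, B5->F, B6->F, B7->F; covers B1=T, B3=F, B4=T, B5=F, B6=F, B7=F
input #2 (a=10, b=9): events B1->T, B3->F, B4->T, B5->T; covers B1=T, B3=F, B4=T, B5=T
input #3 (a=3, b=6): events B1->F, B2->T, B3->T, B5->T; covers B1=F, B2=T, B3=T, B5=T
input #4 (a=4, b=10): events B1->F, B2->F, B3->F, B4->T, B5->F, B6->F, B7->T; covers B1=F, B2=F, B3=F, B4=T, B5=F, B6=F, B7=T
union over the pool: B1=T, B1=F, B2=T, B2=F, B3=T, B3=F, B4=T, B5=T, B5=F, B6=F, B7=T, B7=F
uncovered (2 of 14): B4=F, B6=T

Answer: B4=F, B6=T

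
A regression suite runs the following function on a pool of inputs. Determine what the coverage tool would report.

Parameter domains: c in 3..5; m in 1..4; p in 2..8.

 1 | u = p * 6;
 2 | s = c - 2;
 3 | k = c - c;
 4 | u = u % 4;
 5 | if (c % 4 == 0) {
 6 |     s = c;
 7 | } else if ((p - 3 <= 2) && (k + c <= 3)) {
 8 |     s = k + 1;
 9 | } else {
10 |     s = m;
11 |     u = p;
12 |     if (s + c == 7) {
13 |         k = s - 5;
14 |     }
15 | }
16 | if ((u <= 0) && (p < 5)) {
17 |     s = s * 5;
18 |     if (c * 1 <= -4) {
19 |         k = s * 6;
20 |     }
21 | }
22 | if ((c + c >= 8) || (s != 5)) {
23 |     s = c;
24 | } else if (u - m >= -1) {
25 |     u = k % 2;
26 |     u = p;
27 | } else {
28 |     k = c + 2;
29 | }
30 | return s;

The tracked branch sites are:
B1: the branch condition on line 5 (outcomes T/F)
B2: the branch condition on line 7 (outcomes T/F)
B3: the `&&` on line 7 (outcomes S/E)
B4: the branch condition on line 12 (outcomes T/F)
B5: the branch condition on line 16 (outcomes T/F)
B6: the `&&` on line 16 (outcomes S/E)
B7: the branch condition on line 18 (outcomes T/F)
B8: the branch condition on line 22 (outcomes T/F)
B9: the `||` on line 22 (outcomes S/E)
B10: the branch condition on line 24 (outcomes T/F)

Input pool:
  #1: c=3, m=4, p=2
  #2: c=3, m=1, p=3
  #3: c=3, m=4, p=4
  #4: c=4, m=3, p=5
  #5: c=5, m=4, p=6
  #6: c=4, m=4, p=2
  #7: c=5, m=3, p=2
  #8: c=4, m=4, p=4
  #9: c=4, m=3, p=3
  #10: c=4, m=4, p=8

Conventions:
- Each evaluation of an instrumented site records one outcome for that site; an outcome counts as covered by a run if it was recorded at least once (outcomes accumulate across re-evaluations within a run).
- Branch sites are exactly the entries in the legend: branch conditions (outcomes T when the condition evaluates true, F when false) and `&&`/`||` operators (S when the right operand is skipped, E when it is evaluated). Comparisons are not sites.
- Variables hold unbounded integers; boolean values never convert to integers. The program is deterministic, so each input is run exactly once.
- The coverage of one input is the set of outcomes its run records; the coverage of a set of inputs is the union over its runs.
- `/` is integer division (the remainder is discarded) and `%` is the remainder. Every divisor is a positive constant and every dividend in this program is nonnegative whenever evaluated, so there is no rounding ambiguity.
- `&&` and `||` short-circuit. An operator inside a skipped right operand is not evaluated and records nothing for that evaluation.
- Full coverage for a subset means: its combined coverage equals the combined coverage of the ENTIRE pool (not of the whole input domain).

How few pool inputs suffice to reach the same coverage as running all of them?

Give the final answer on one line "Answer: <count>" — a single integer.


input #1 (c=3, m=4, p=2): covers B1=F, B2=T, B3=E, B5=T, B6=E, B7=F, B8=F, B9=E, B10=F
input #2 (c=3, m=1, p=3): covers B1=F, B2=T, B3=E, B5=F, B6=S, B8=T, B9=E
input #3 (c=3, m=4, p=4): covers B1=F, B2=T, B3=E, B5=T, B6=E, B7=F, B8=F, B9=E, B10=F
input #4 (c=4, m=3, p=5): covers B1=T, B5=F, B6=S, B8=T, B9=S
input #5 (c=5, m=4, p=6): covers B1=F, B2=F, B3=S, B4=F, B5=F, B6=S, B8=T, B9=S
input #6 (c=4, m=4, p=2): covers B1=T, B5=T, B6=E, B7=F, B8=T, B9=S
input #7 (c=5, m=3, p=2): covers B1=F, B2=F, B3=E, B4=F, B5=F, B6=S, B8=T, B9=S
input #8 (c=4, m=4, p=4): covers B1=T, B5=T, B6=E, B7=F, B8=T, B9=S
input #9 (c=4, m=3, p=3): covers B1=T, B5=F, B6=S, B8=T, B9=S
input #10 (c=4, m=4, p=8): covers B1=T, B5=F, B6=E, B8=T, B9=S
pool-wide coverage (17 outcomes): B1=T, B1=F, B2=T, B2=F, B3=S, B3=E, B4=F, B5=T, B5=F, B6=S, B6=E, B7=F, B8=T, B8=F, B9=S, B9=E, B10=F
checked all size-1 subsets: none covers 17 outcomes (max 9/17)
checked all size-2 subsets: none covers 17 outcomes (max 16/17)
the canonical winner is {1, 4, 5}: size 3, full 17-outcome coverage, earliest index list among size-3 covers
Answer: 3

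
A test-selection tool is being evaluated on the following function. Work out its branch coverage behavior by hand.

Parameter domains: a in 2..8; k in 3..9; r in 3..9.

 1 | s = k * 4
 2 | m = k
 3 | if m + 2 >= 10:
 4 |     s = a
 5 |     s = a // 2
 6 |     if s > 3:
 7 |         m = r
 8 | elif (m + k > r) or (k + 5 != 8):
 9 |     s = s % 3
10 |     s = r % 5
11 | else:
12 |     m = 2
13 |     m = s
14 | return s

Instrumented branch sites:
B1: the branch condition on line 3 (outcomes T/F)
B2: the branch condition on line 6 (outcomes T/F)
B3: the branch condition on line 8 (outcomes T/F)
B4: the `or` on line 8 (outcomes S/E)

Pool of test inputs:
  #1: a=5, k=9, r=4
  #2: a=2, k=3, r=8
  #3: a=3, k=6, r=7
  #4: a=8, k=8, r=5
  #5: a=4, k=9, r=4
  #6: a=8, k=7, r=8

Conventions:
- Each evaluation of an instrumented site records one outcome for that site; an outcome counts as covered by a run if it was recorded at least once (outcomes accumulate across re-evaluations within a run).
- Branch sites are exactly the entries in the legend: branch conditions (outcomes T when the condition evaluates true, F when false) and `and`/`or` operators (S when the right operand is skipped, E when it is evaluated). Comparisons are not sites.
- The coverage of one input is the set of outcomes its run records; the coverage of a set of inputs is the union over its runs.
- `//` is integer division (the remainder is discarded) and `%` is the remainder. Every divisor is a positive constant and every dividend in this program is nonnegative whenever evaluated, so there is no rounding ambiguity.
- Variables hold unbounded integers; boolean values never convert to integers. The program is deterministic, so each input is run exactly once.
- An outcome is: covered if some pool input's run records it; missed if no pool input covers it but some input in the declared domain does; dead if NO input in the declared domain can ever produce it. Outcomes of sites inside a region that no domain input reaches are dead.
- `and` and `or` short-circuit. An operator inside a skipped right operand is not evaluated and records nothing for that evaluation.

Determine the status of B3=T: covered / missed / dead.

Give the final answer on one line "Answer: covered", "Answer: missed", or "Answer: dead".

B3=T is recorded by pool input(s) 3, 6 -> covered

Answer: covered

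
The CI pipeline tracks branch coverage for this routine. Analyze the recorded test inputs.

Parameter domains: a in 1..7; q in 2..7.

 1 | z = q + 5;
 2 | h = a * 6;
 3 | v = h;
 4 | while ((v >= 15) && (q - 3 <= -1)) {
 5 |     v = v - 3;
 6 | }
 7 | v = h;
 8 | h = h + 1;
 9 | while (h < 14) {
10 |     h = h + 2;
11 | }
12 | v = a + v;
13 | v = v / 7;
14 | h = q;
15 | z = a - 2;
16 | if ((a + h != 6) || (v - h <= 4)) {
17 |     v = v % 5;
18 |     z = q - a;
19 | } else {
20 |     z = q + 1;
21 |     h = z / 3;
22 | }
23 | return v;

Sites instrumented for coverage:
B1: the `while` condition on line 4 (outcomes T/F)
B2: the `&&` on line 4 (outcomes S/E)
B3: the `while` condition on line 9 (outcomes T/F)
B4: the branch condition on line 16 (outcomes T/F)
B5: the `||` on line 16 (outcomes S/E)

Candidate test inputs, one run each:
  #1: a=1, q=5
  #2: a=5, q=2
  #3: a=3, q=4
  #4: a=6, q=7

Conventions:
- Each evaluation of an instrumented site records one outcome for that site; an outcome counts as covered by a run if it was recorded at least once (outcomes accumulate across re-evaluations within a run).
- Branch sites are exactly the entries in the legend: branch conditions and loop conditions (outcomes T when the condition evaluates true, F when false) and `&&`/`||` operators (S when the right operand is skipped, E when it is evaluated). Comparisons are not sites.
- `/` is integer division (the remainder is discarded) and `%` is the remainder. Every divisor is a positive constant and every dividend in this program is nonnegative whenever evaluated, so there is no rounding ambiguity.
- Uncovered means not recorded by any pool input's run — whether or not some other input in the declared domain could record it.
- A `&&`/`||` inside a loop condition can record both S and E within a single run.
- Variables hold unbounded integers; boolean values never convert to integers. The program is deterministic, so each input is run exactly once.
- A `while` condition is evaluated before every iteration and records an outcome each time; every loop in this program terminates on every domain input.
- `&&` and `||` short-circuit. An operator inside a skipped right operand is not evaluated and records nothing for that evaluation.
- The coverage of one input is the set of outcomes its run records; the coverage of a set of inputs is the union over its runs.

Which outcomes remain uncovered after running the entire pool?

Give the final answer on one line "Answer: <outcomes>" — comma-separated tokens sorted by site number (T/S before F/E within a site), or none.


test 1 (a=1, q=5) fires B2->S, B1->F, B3->T, B3->T, B3->T, B3->T, B3->F, B5->E, B4->T; hits B1=F, B2=S, B3=T, B3=F, B4=T, B5=E
test 2 (a=5, q=2) fires B2->E, B1->T, B2->E, B1->T, B2->E, B1->T, B2->E, B1->T, B2->E, B1->T, B2->E, B1->T, B2->S, B1->F, ...; hits B1=T, B1=F, B2=S, B2=E, B3=F, B4=T, B5=S
test 3 (a=3, q=4) fires B2->E, B1->F, B3->F, B5->S, B4->T; hits B1=F, B2=E, B3=F, B4=T, B5=S
test 4 (a=6, q=7) fires B2->E, B1->F, B3->F, B5->S, B4->T; hits B1=F, B2=E, B3=F, B4=T, B5=S
union over the pool: B1=T, B1=F, B2=S, B2=E, B3=T, B3=F, B4=T, B5=S, B5=E
uncovered (1 of 10): B4=F
Answer: B4=F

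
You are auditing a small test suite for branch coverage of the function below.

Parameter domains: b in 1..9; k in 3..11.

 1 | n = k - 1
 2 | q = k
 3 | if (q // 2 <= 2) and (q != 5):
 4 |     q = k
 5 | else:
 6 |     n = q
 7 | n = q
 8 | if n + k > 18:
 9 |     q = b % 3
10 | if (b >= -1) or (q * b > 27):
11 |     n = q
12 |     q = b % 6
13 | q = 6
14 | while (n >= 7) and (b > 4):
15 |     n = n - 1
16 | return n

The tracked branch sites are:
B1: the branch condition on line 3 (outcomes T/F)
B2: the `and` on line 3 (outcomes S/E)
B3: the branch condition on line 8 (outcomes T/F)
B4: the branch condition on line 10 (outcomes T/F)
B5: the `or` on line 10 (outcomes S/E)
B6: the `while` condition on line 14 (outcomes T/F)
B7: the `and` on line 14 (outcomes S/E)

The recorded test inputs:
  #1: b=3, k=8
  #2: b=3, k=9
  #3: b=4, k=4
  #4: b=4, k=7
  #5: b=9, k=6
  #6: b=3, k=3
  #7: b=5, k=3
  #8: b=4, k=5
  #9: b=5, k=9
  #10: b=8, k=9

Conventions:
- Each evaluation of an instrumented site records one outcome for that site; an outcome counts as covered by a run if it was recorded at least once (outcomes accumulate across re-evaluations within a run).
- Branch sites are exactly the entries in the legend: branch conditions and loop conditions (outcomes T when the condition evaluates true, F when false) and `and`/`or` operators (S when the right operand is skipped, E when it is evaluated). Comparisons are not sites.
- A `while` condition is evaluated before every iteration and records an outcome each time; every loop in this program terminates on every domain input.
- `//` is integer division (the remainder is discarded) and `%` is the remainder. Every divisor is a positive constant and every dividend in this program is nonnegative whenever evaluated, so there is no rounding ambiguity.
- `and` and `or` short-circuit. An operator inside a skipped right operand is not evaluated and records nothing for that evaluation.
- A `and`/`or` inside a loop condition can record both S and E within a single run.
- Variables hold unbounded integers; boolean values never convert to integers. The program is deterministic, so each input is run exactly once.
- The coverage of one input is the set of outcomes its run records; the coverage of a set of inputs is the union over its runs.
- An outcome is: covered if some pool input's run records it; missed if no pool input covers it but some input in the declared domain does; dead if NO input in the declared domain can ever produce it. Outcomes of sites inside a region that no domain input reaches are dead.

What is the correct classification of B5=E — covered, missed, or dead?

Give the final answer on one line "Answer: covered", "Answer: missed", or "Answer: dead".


no pool input records B5=E
checking all 81 inputs in the declared domain: B5=E is never recorded -> dead
Answer: dead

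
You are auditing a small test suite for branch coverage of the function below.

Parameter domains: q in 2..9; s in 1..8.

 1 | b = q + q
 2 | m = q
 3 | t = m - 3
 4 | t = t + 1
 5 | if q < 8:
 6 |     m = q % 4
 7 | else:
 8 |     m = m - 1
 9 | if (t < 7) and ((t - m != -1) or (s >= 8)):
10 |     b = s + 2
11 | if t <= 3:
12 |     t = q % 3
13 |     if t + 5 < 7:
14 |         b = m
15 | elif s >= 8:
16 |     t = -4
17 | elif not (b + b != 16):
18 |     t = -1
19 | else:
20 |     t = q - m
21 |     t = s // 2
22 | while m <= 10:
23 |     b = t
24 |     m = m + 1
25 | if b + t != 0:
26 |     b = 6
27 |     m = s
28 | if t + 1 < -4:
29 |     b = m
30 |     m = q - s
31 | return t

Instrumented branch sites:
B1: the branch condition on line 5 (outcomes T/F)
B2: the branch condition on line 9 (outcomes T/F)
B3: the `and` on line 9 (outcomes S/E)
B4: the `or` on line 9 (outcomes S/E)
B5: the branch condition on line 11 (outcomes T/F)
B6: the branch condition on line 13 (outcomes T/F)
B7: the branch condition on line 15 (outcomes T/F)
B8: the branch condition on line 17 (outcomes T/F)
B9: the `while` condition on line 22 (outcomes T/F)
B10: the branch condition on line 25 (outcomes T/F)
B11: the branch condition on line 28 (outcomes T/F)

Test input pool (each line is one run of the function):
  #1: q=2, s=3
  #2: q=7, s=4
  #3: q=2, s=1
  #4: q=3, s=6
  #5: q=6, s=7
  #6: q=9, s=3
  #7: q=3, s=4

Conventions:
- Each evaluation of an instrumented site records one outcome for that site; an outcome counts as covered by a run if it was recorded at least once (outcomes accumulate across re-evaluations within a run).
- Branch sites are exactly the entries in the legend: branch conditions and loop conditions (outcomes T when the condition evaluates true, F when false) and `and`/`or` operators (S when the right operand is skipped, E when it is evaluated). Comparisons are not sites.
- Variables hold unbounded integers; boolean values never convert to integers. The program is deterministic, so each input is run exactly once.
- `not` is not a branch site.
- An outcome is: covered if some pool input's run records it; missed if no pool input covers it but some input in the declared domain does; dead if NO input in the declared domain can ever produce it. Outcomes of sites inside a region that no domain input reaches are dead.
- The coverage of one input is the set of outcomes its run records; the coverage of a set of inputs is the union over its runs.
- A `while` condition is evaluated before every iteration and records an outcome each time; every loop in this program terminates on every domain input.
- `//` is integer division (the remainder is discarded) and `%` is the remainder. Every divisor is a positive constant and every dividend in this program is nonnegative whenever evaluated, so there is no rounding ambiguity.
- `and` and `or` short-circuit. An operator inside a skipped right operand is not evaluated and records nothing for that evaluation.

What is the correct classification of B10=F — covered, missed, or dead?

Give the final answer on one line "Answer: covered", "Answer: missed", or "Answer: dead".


B10=F is recorded by pool input(s) 4, 7 -> covered
Answer: covered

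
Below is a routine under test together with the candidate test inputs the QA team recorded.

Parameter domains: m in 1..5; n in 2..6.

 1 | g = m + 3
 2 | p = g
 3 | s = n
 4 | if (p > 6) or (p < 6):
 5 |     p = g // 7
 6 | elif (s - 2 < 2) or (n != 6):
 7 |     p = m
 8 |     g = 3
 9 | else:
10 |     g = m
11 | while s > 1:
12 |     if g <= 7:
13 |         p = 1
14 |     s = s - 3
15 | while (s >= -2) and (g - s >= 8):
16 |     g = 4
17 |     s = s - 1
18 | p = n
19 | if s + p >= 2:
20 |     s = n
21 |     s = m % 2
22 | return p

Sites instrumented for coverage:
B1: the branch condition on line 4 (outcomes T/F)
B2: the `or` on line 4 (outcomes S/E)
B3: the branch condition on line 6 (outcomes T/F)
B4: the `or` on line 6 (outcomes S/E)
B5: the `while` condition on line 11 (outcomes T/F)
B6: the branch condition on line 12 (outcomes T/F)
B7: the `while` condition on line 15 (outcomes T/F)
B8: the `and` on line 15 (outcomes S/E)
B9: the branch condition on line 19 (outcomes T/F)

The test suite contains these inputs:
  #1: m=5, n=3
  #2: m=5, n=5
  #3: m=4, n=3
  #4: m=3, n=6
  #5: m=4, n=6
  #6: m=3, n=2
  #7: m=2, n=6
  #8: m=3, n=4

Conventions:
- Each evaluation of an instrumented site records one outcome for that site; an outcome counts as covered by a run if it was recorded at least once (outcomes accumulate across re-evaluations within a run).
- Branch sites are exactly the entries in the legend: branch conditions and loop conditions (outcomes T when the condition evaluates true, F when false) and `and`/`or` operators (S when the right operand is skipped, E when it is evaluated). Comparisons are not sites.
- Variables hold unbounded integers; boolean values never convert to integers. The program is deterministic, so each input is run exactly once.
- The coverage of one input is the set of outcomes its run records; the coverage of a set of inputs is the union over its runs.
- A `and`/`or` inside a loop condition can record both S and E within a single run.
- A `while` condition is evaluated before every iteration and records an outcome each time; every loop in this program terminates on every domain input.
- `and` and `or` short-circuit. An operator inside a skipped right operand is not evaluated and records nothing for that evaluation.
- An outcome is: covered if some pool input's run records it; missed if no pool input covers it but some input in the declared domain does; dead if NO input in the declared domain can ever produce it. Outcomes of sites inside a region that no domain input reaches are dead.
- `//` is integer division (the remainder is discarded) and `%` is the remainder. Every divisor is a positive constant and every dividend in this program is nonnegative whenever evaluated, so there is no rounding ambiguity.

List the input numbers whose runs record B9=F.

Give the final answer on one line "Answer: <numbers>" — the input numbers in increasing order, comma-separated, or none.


input #1 (m=5, n=3): never hits B9=F
input #2 (m=5, n=5): never hits B9=F
input #3 (m=4, n=3): never hits B9=F
input #4 (m=3, n=6): never hits B9=F
input #5 (m=4, n=6): never hits B9=F
input #6 (m=3, n=2): hits B9=F
input #7 (m=2, n=6): never hits B9=F
input #8 (m=3, n=4): never hits B9=F
Answer: 6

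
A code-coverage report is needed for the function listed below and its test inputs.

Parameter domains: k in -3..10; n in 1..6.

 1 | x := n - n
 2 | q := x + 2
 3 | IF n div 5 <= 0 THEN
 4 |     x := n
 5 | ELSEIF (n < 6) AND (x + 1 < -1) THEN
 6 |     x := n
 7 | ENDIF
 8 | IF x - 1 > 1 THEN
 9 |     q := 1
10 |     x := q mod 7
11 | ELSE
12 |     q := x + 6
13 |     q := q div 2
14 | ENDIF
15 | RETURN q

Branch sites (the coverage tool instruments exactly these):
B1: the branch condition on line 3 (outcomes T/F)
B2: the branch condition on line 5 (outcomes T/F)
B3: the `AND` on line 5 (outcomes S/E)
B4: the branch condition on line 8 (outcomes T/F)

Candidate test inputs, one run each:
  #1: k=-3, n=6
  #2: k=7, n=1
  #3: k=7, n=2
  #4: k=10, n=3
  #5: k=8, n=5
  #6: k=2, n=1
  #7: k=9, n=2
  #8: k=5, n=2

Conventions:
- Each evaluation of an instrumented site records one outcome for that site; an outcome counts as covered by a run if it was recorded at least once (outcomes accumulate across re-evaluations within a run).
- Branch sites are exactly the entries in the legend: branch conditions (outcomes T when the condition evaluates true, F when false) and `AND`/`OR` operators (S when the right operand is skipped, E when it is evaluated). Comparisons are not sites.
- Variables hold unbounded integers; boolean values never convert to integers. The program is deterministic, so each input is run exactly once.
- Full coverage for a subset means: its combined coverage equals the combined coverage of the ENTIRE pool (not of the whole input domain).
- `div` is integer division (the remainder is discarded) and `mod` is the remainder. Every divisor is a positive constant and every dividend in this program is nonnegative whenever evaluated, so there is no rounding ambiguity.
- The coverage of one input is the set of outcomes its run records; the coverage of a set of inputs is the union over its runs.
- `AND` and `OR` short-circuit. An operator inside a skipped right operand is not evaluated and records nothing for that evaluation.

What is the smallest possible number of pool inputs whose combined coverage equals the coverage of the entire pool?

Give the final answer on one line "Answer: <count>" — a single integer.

run #1 (k=-3, n=6) runs B1->F, B3->S, B2->F, B4->F; records B1=F, B2=F, B3=S, B4=F
run #2 (k=7, n=1) runs B1->T, B4->F; records B1=T, B4=F
run #3 (k=7, n=2) runs B1->T, B4->F; records B1=T, B4=F
run #4 (k=10, n=3) runs B1->T, B4->T; records B1=T, B4=T
run #5 (k=8, n=5) runs B1->F, B3->E, B2->F, B4->F; records B1=F, B2=F, B3=E, B4=F
run #6 (k=2, n=1) runs B1->T, B4->F; records B1=T, B4=F
run #7 (k=9, n=2) runs B1->T, B4->F; records B1=T, B4=F
run #8 (k=5, n=2) runs B1->T, B4->F; records B1=T, B4=F
the full pool covers 7 outcomes: B1=T, B1=F, B2=F, B3=S, B3=E, B4=T, B4=F
size 1 is not enough: best union over all size-1 subsets is 4/7
size 2 is not enough: best union over all size-2 subsets is 6/7
size 3: inputs {1, 4, 5} cover all 7 outcomes, and no lexicographically smaller subset of this size does

Answer: 3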